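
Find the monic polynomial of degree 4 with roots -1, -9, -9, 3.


A monic polynomial with roots -1, -9, -9, 3 is:
p(x) = (x + 1)(x + 9)(x + 9)(x - 3)
After multiplying by (x + 1): x + 1
After multiplying by (x + 9): x^2 + 10x + 9
After multiplying by (x + 9): x^3 + 19x^2 + 99x + 81
After multiplying by (x - 3): x^4 + 16x^3 + 42x^2 - 216x - 243

x^4 + 16x^3 + 42x^2 - 216x - 243


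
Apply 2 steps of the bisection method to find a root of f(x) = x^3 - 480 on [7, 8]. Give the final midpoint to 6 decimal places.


f(x) = x^3 - 480
f(7) = -137 < 0
f(8) = 32 > 0

Step 1: midpoint = (7.000000 + 8.000000)/2 = 7.500000
  f(7.500000) = -58.125000
  f(mid) < 0, so root is in [7.500000, 8.000000]

Step 2: midpoint = (7.500000 + 8.000000)/2 = 7.750000
  f(7.750000) = -14.515625
  f(mid) < 0, so root is in [7.750000, 8.000000]

midpoint = 7.750000


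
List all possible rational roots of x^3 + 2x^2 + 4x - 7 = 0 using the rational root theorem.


Rational root theorem: possible roots are ±p/q where:
  p divides the constant term (-7): p ∈ {1, 7}
  q divides the leading coefficient (1): q ∈ {1}

All possible rational roots: -7, -1, 1, 7

-7, -1, 1, 7


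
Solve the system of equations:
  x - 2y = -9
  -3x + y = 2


Using Cramer's rule:
Determinant D = (1)(1) - (-3)(-2) = 1 - 6 = -5
Dx = (-9)(1) - (2)(-2) = -9 + 4 = -5
Dy = (1)(2) - (-3)(-9) = 2 - 27 = -25
x = Dx/D = -5/-5 = 1
y = Dy/D = -25/-5 = 5

x = 1, y = 5


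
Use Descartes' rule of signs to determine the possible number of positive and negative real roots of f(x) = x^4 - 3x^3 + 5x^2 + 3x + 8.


Descartes' rule of signs:

For positive roots, count sign changes in f(x) = x^4 - 3x^3 + 5x^2 + 3x + 8:
Signs of coefficients: +, -, +, +, +
Number of sign changes: 2
Possible positive real roots: 2, 0

For negative roots, examine f(-x) = x^4 + 3x^3 + 5x^2 - 3x + 8:
Signs of coefficients: +, +, +, -, +
Number of sign changes: 2
Possible negative real roots: 2, 0

Positive roots: 2 or 0; Negative roots: 2 or 0


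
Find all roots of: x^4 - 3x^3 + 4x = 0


The constant term is 0, so x = 0 is a root. Factor out x:
  x^3 - 3x^2 + 4 = 0
Let p(x) = x^3 - 3x^2 + 4. By the rational root theorem (leading coefficient 1), any rational root is an integer divisor of 4: try ±1, ±2, ... in turn.
Test x = 1: value = 2 ≠ 0.
Test x = -1: value = 0 ✓, so (x + 1) is a factor.
Synthetic division by (x + 1): bring down 1; 1(-1) - 3 = -4; (-4)(-1) + 0 = 4; 4(-1) + 4 = 0 → quotient x^2 - 4x + 4, remainder 0.
Solve the quadratic x^2 - 4x + 4 = 0: discriminant = (-4)^2 - 4(1)(4) = 16 - 16 = 0.
Discriminant = 0, so a double root: x = 4/2 = 2.
Collecting all roots found:

x = -1, x = 0, x = 2 (multiplicity 2)


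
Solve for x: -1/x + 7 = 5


Subtract 7 from both sides: -1/x = -2
Multiply both sides by x: -1 = -2 * x
Divide by -2: x = 1/2

x = 1/2


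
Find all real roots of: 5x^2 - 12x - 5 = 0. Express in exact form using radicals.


Using the quadratic formula: x = (-b ± sqrt(b^2 - 4ac)) / (2a)
Here a = 5, b = -12, c = -5
Discriminant = b^2 - 4ac = (-12)^2 - 4(5)(-5) = 144 + 100 = 244
Since discriminant = 244 > 0, there are two real roots.
x = (12 ± 2*sqrt(61)) / 10
Simplifying: x = (6 ± sqrt(61)) / 5
Numerically: x ≈ 2.7620 or x ≈ -0.3620

x = (6 + sqrt(61)) / 5 or x = (6 - sqrt(61)) / 5


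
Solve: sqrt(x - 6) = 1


Square both sides: x - 6 = 1^2 = 1
x = 1 + 6 = 7
x = 7
Check: sqrt(1*7 - 6) = sqrt(1) = 1 ✓

x = 7


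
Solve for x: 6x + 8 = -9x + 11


Starting with: 6x + 8 = -9x + 11
Move all x terms to left: (6 + 9)x = 11 - 8
Simplify: 15x = 3
Divide both sides by 15: x = 1/5

x = 1/5


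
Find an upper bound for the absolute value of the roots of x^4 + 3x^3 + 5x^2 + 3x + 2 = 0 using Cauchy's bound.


Cauchy's bound: all roots r satisfy |r| <= 1 + max(|a_i/a_n|) for i = 0,...,n-1
where a_n is the leading coefficient.

Coefficients: [1, 3, 5, 3, 2]
Leading coefficient a_n = 1
Ratios |a_i/a_n|: 3, 5, 3, 2
Maximum ratio: 5
Cauchy's bound: |r| <= 1 + 5 = 6

Upper bound = 6


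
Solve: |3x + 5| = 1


An absolute value equation |expr| = 1 gives two cases:
Case 1: 3x + 5 = 1
  3x = -4, so x = -4/3
Case 2: 3x + 5 = -1
  3x = -6, so x = -2

x = -2, x = -4/3


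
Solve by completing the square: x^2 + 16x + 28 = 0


Start: x^2 + 16x + 28 = 0
Move constant: x^2 + 16x = -28
Half of 16 is 8, squared is 64
Add 64 to both sides: x^2 + 16x + 64 = 36
(x + 8)^2 = 36
x + 8 = ±6
x = -8 + 6 = -2 or x = -8 - 6 = -14

x = -14, x = -2


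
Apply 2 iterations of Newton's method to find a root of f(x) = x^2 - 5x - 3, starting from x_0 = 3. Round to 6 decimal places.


Newton's method: x_(n+1) = x_n - f(x_n)/f'(x_n)
f(x) = x^2 - 5x - 3
f'(x) = 2x - 5

Iteration 1:
  f(3.000000) = -9.000000
  f'(3.000000) = 1.000000
  x_1 = 3.000000 - (-9.000000)/(1.000000) = 12.000000

Iteration 2:
  f(12.000000) = 81.000000
  f'(12.000000) = 19.000000
  x_2 = 12.000000 - (81.000000)/(19.000000) = 7.736842

x_2 = 7.736842


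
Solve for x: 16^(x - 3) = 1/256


Express both sides with the same base.
1/256 = 16^(-2)
Since the bases match, equate exponents: x - 3 = -2
So x = -2 - (-3) = 1

x = 1


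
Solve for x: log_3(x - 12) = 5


Convert to exponential form: x - 12 = 3^5 = 243
x = 243 + 12 = 255
Check: log_3(255 - 12) = log_3(243) = log_3(243) = 5 ✓

x = 255


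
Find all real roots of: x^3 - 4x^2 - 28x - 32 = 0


Let p(x) = x^3 - 4x^2 - 28x - 32. By the rational root theorem (leading coefficient 1), any rational root is an integer divisor of 32: try ±1, ±2, ... in turn.
Test x = 1: value = -63 ≠ 0.
Test x = -1: value = -9 ≠ 0.
Test x = 2: value = -96 ≠ 0.
Test x = -2: value = 0 ✓, so (x + 2) is a factor.
Synthetic division by (x + 2): bring down 1; 1(-2) - 4 = -6; (-6)(-2) - 28 = -16; (-16)(-2) - 32 = 0 → quotient x^2 - 6x - 16, remainder 0.
Solve the quadratic x^2 - 6x - 16 = 0: discriminant = (-6)^2 - 4(1)(-16) = 36 + 64 = 100.
sqrt(100) = 10, so x = (6 ± 10)/2: x = 8 or x = -2.

x = -2 (multiplicity 2), x = 8


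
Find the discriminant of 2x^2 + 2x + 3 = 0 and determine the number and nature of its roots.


For ax^2 + bx + c = 0, discriminant D = b^2 - 4ac
Here a = 2, b = 2, c = 3
D = (2)^2 - 4(2)(3) = 4 - 24 = -20

D = -20 < 0
The equation has no real roots (2 complex conjugate roots).

Discriminant = -20, no real roots (2 complex conjugate roots)


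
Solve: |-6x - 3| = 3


An absolute value equation |expr| = 3 gives two cases:
Case 1: -6x - 3 = 3
  -6x = 6, so x = -1
Case 2: -6x - 3 = -3
  -6x = 0, so x = 0

x = -1, x = 0


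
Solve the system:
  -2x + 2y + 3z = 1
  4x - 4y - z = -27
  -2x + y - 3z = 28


Using Cramer's rule. Expand each determinant along the first row.
D  = (-2)*[(-4)*(-3) - (-1)*1] - 2*[4*(-3) - (-1)*(-2)] + 3*[4*1 - (-4)*(-2)]
  = (-2)*(13) - 2*(-14) + 3*(-4) = -10
Dx = 1*[(-4)*(-3) - (-1)*1] - 2*[(-27)*(-3) - (-1)*28] + 3*[(-27)*1 - (-4)*28]
  = 1*(13) - 2*(109) + 3*(85) = 50
Dy = (-2)*[(-27)*(-3) - (-1)*28] - 1*[4*(-3) - (-1)*(-2)] + 3*[4*28 - (-27)*(-2)]
  = (-2)*(109) - 1*(-14) + 3*(58) = -30
Dz = (-2)*[(-4)*28 - (-27)*1] - 2*[4*28 - (-27)*(-2)] + 1*[4*1 - (-4)*(-2)]
  = (-2)*(-85) - 2*(58) + 1*(-4) = 50
x = Dx/D = 50/-10 = -5, y = Dy/D = -30/-10 = 3, z = Dz/D = 50/-10 = -5
Check eq1: (-2)(-5) + (2)(3) + (3)(-5) = 1 = 1 ✓
Check eq2: (4)(-5) + (-4)(3) + (-1)(-5) = -27 = -27 ✓
Check eq3: (-2)(-5) + (1)(3) + (-3)(-5) = 28 = 28 ✓

x = -5, y = 3, z = -5


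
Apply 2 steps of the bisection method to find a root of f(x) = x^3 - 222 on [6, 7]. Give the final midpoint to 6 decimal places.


f(x) = x^3 - 222
f(6) = -6 < 0
f(7) = 121 > 0

Step 1: midpoint = (6.000000 + 7.000000)/2 = 6.500000
  f(6.500000) = 52.625000
  f(mid) > 0, so root is in [6.000000, 6.500000]

Step 2: midpoint = (6.000000 + 6.500000)/2 = 6.250000
  f(6.250000) = 22.140625
  f(mid) > 0, so root is in [6.000000, 6.250000]

midpoint = 6.250000


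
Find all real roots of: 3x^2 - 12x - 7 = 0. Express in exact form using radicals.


Using the quadratic formula: x = (-b ± sqrt(b^2 - 4ac)) / (2a)
Here a = 3, b = -12, c = -7
Discriminant = b^2 - 4ac = (-12)^2 - 4(3)(-7) = 144 + 84 = 228
Since discriminant = 228 > 0, there are two real roots.
x = (12 ± 2*sqrt(57)) / 6
Simplifying: x = (6 ± sqrt(57)) / 3
Numerically: x ≈ 4.5166 or x ≈ -0.5166

x = (6 + sqrt(57)) / 3 or x = (6 - sqrt(57)) / 3


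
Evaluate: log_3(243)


We need the exponent such that 3^? = 243
3^5 = 243
Therefore log_3(243) = 5

5


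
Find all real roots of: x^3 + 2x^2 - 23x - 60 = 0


Let p(x) = x^3 + 2x^2 - 23x - 60. By the rational root theorem (leading coefficient 1), any rational root is an integer divisor of 60: try ±1, ±2, ... in turn.
Test x = 1: value = -80 ≠ 0.
Test x = -1: value = -36 ≠ 0.
Test x = 2: value = -90 ≠ 0.
Test x = -2: value = -14 ≠ 0.
Test x = 3: value = -84 ≠ 0.
Test x = -3: value = 0 ✓, so (x + 3) is a factor.
Synthetic division by (x + 3): bring down 1; 1(-3) + 2 = -1; (-1)(-3) - 23 = -20; (-20)(-3) - 60 = 0 → quotient x^2 - x - 20, remainder 0.
Solve the quadratic x^2 - x - 20 = 0: discriminant = (-1)^2 - 4(1)(-20) = 1 + 80 = 81.
sqrt(81) = 9, so x = (1 ± 9)/2: x = 5 or x = -4.

x = -4, x = -3, x = 5


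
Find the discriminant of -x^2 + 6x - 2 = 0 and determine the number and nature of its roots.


For ax^2 + bx + c = 0, discriminant D = b^2 - 4ac
Here a = -1, b = 6, c = -2
D = (6)^2 - 4(-1)(-2) = 36 - 8 = 28

D = 28 > 0 but not a perfect square
The equation has 2 distinct real irrational roots.

Discriminant = 28, 2 distinct real irrational roots


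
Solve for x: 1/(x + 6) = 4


Multiply both sides by (x + 6): 1 = 4(x + 6)
Distribute: 1 = 4x + 24
4x = 1 - 24 = -23
x = -23/4

x = -23/4


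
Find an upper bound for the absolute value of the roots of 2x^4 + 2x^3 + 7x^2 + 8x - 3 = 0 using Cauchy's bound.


Cauchy's bound: all roots r satisfy |r| <= 1 + max(|a_i/a_n|) for i = 0,...,n-1
where a_n is the leading coefficient.

Coefficients: [2, 2, 7, 8, -3]
Leading coefficient a_n = 2
Ratios |a_i/a_n|: 1, 7/2, 4, 3/2
Maximum ratio: 4
Cauchy's bound: |r| <= 1 + 4 = 5

Upper bound = 5


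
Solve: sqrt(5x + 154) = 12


Square both sides: 5x + 154 = 12^2 = 144
5x = 144 - 154 = -10
x = -2
Check: sqrt(5*(-2) + 154) = sqrt(144) = 12 ✓

x = -2


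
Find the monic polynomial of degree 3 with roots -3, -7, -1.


A monic polynomial with roots -3, -7, -1 is:
p(x) = (x + 3)(x + 7)(x + 1)
After multiplying by (x + 3): x + 3
After multiplying by (x + 7): x^2 + 10x + 21
After multiplying by (x + 1): x^3 + 11x^2 + 31x + 21

x^3 + 11x^2 + 31x + 21


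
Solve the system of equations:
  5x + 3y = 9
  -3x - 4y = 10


Using Cramer's rule:
Determinant D = (5)(-4) - (-3)(3) = -20 + 9 = -11
Dx = (9)(-4) - (10)(3) = -36 - 30 = -66
Dy = (5)(10) - (-3)(9) = 50 + 27 = 77
x = Dx/D = -66/-11 = 6
y = Dy/D = 77/-11 = -7

x = 6, y = -7


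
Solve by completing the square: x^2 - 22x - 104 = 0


Start: x^2 - 22x - 104 = 0
Move constant: x^2 - 22x = 104
Half of -22 is -11, squared is 121
Add 121 to both sides: x^2 - 22x + 121 = 225
(x - 11)^2 = 225
x - 11 = ±15
x = 11 + 15 = 26 or x = 11 - 15 = -4

x = -4, x = 26


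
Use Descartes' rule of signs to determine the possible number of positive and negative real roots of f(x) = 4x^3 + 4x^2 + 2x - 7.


Descartes' rule of signs:

For positive roots, count sign changes in f(x) = 4x^3 + 4x^2 + 2x - 7:
Signs of coefficients: +, +, +, -
Number of sign changes: 1
Possible positive real roots: 1

For negative roots, examine f(-x) = -4x^3 + 4x^2 - 2x - 7:
Signs of coefficients: -, +, -, -
Number of sign changes: 2
Possible negative real roots: 2, 0

Positive roots: 1; Negative roots: 2 or 0


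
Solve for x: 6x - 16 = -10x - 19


Starting with: 6x - 16 = -10x - 19
Move all x terms to left: (6 + 10)x = -19 + 16
Simplify: 16x = -3
Divide both sides by 16: x = -3/16

x = -3/16


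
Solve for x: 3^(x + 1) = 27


Express both sides with the same base.
27 = 3^3
Since the bases match, equate exponents: x + 1 = 3
So x = 3 - (1) = 2

x = 2


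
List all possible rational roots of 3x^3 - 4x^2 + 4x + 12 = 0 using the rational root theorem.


Rational root theorem: possible roots are ±p/q where:
  p divides the constant term (12): p ∈ {1, 2, 3, 4, 6, 12}
  q divides the leading coefficient (3): q ∈ {1, 3}

All possible rational roots: -12, -6, -4, -3, -2, -4/3, -1, -2/3, -1/3, 1/3, 2/3, 1, 4/3, 2, 3, 4, 6, 12

-12, -6, -4, -3, -2, -4/3, -1, -2/3, -1/3, 1/3, 2/3, 1, 4/3, 2, 3, 4, 6, 12


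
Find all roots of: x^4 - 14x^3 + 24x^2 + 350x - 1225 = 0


Let p(x) = x^4 - 14x^3 + 24x^2 + 350x - 1225. By the rational root theorem (leading coefficient 1), any rational root is an integer divisor of 1225: try ±1, ±2, ... in turn.
Test x = 1: value = -864 ≠ 0.
Test x = -1: value = -1536 ≠ 0.
Test x = 5: value = 0 ✓, so (x - 5) is a factor.
Synthetic division by (x - 5): bring down 1; 1(5) - 14 = -9; (-9)(5) + 24 = -21; (-21)(5) + 350 = 245; 245(5) - 1225 = 0 → quotient x^3 - 9x^2 - 21x + 245, remainder 0.
Continue with the quotient x^3 - 9x^2 - 21x + 245 (candidates must divide 245; re-test x = 5 first in case it repeats).
Test x = 5: value = 40 ≠ 0.
Test x = -5: value = 0 ✓, so (x + 5) is a factor.
Synthetic division by (x + 5): bring down 1; 1(-5) - 9 = -14; (-14)(-5) - 21 = 49; 49(-5) + 245 = 0 → quotient x^2 - 14x + 49, remainder 0.
Solve the quadratic x^2 - 14x + 49 = 0: discriminant = (-14)^2 - 4(1)(49) = 196 - 196 = 0.
Discriminant = 0, so a double root: x = 14/2 = 7.
Collecting all roots found:

x = -5, x = 5, x = 7 (multiplicity 2)


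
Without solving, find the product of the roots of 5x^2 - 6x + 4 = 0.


By Vieta's formulas for ax^2 + bx + c = 0:
  Sum of roots = -b/a
  Product of roots = c/a

Here a = 5, b = -6, c = 4
Sum = -(-6)/5 = 6/5
Product = 4/5 = 4/5

Product = 4/5


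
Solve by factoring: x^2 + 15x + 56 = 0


We need two numbers that multiply to 56 and add to 15.
Those numbers are 7 and 8 (since 7 * 8 = 56 and 7 + 8 = 15).
So x^2 + 15x + 56 = (x + 7)(x + 8) = 0
Setting each factor to zero: x = -7 or x = -8

x = -8, x = -7


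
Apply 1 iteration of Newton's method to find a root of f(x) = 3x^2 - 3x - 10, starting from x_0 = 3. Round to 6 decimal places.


Newton's method: x_(n+1) = x_n - f(x_n)/f'(x_n)
f(x) = 3x^2 - 3x - 10
f'(x) = 6x - 3

Iteration 1:
  f(3.000000) = 8.000000
  f'(3.000000) = 15.000000
  x_1 = 3.000000 - (8.000000)/(15.000000) = 2.466667

x_1 = 2.466667


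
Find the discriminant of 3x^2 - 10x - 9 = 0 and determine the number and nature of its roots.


For ax^2 + bx + c = 0, discriminant D = b^2 - 4ac
Here a = 3, b = -10, c = -9
D = (-10)^2 - 4(3)(-9) = 100 + 108 = 208

D = 208 > 0 but not a perfect square
The equation has 2 distinct real irrational roots.

Discriminant = 208, 2 distinct real irrational roots


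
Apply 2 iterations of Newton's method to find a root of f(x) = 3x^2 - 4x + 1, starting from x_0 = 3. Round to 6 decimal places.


Newton's method: x_(n+1) = x_n - f(x_n)/f'(x_n)
f(x) = 3x^2 - 4x + 1
f'(x) = 6x - 4

Iteration 1:
  f(3.000000) = 16.000000
  f'(3.000000) = 14.000000
  x_1 = 3.000000 - (16.000000)/(14.000000) = 1.857143

Iteration 2:
  f(1.857143) = 3.918367
  f'(1.857143) = 7.142857
  x_2 = 1.857143 - (3.918367)/(7.142857) = 1.308571

x_2 = 1.308571


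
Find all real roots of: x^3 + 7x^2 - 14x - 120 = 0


Let p(x) = x^3 + 7x^2 - 14x - 120. By the rational root theorem (leading coefficient 1), any rational root is an integer divisor of 120: try ±1, ±2, ... in turn.
Test x = 1: value = -126 ≠ 0.
Test x = -1: value = -100 ≠ 0.
Test x = 2: value = -112 ≠ 0.
Test x = -2: value = -72 ≠ 0.
Test x = 3: value = -72 ≠ 0.
Test x = -3: value = -42 ≠ 0.
Test x = 4: value = 0 ✓, so (x - 4) is a factor.
Synthetic division by (x - 4): bring down 1; 1(4) + 7 = 11; 11(4) - 14 = 30; 30(4) - 120 = 0 → quotient x^2 + 11x + 30, remainder 0.
Solve the quadratic x^2 + 11x + 30 = 0: discriminant = 11^2 - 4(1)(30) = 121 - 120 = 1.
sqrt(1) = 1, so x = (-11 ± 1)/2: x = -5 or x = -6.

x = -6, x = -5, x = 4


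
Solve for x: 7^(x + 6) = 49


Express both sides with the same base.
49 = 7^2
Since the bases match, equate exponents: x + 6 = 2
So x = 2 - (6) = -4

x = -4


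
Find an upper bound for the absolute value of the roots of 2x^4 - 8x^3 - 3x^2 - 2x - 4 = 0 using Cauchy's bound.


Cauchy's bound: all roots r satisfy |r| <= 1 + max(|a_i/a_n|) for i = 0,...,n-1
where a_n is the leading coefficient.

Coefficients: [2, -8, -3, -2, -4]
Leading coefficient a_n = 2
Ratios |a_i/a_n|: 4, 3/2, 1, 2
Maximum ratio: 4
Cauchy's bound: |r| <= 1 + 4 = 5

Upper bound = 5


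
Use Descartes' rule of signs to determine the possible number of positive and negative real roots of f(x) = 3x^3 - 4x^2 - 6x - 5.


Descartes' rule of signs:

For positive roots, count sign changes in f(x) = 3x^3 - 4x^2 - 6x - 5:
Signs of coefficients: +, -, -, -
Number of sign changes: 1
Possible positive real roots: 1

For negative roots, examine f(-x) = -3x^3 - 4x^2 + 6x - 5:
Signs of coefficients: -, -, +, -
Number of sign changes: 2
Possible negative real roots: 2, 0

Positive roots: 1; Negative roots: 2 or 0


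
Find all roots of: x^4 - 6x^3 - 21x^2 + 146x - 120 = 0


Let p(x) = x^4 - 6x^3 - 21x^2 + 146x - 120. By the rational root theorem (leading coefficient 1), any rational root is an integer divisor of 120: try ±1, ±2, ... in turn.
Test x = 1: value = 0 ✓, so (x - 1) is a factor.
Synthetic division by (x - 1): bring down 1; 1(1) - 6 = -5; (-5)(1) - 21 = -26; (-26)(1) + 146 = 120; 120(1) - 120 = 0 → quotient x^3 - 5x^2 - 26x + 120, remainder 0.
Continue with the quotient x^3 - 5x^2 - 26x + 120 (candidates must divide 120; re-test x = 1 first in case it repeats).
Test x = 1: value = 90 ≠ 0.
Test x = -1: value = 140 ≠ 0.
Test x = 2: value = 56 ≠ 0.
Test x = -2: value = 144 ≠ 0.
Test x = 3: value = 24 ≠ 0.
Test x = -3: value = 126 ≠ 0.
Test x = 4: value = 0 ✓, so (x - 4) is a factor.
Synthetic division by (x - 4): bring down 1; 1(4) - 5 = -1; (-1)(4) - 26 = -30; (-30)(4) + 120 = 0 → quotient x^2 - x - 30, remainder 0.
Solve the quadratic x^2 - x - 30 = 0: discriminant = (-1)^2 - 4(1)(-30) = 1 + 120 = 121.
sqrt(121) = 11, so x = (1 ± 11)/2: x = 6 or x = -5.
Collecting all roots found:

x = -5, x = 1, x = 4, x = 6


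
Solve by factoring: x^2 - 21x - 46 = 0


We need two numbers that multiply to -46 and add to -21.
Those numbers are 2 and -23 (since 2 * (-23) = -46 and 2 + (-23) = -21).
So x^2 - 21x - 46 = (x + 2)(x - 23) = 0
Setting each factor to zero: x = -2 or x = 23

x = -2, x = 23


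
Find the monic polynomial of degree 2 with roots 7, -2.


A monic polynomial with roots 7, -2 is:
p(x) = (x - 7)(x + 2)
After multiplying by (x - 7): x - 7
After multiplying by (x + 2): x^2 - 5x - 14

x^2 - 5x - 14


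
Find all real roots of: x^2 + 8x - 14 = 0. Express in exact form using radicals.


Using the quadratic formula: x = (-b ± sqrt(b^2 - 4ac)) / (2a)
Here a = 1, b = 8, c = -14
Discriminant = b^2 - 4ac = 8^2 - 4(1)(-14) = 64 + 56 = 120
Since discriminant = 120 > 0, there are two real roots.
x = (-8 ± 2*sqrt(30)) / 2
Simplifying: x = -4 ± sqrt(30)
Numerically: x ≈ 1.4772 or x ≈ -9.4772

x = -4 + sqrt(30) or x = -4 - sqrt(30)


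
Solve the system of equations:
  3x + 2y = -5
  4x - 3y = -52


Using Cramer's rule:
Determinant D = (3)(-3) - (4)(2) = -9 - 8 = -17
Dx = (-5)(-3) - (-52)(2) = 15 + 104 = 119
Dy = (3)(-52) - (4)(-5) = -156 + 20 = -136
x = Dx/D = 119/-17 = -7
y = Dy/D = -136/-17 = 8

x = -7, y = 8


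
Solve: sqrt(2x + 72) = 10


Square both sides: 2x + 72 = 10^2 = 100
2x = 100 - 72 = 28
x = 14
Check: sqrt(2*14 + 72) = sqrt(100) = 10 ✓

x = 14


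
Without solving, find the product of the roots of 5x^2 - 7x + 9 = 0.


By Vieta's formulas for ax^2 + bx + c = 0:
  Sum of roots = -b/a
  Product of roots = c/a

Here a = 5, b = -7, c = 9
Sum = -(-7)/5 = 7/5
Product = 9/5 = 9/5

Product = 9/5


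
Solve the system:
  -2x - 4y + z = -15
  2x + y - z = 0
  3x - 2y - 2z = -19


Using Cramer's rule. Expand each determinant along the first row.
D  = (-2)*[1*(-2) - (-1)*(-2)] - (-4)*[2*(-2) - (-1)*3] + 1*[2*(-2) - 1*3]
  = (-2)*(-4) - (-4)*(-1) + 1*(-7) = -3
Dx = (-15)*[1*(-2) - (-1)*(-2)] - (-4)*[0*(-2) - (-1)*(-19)] + 1*[0*(-2) - 1*(-19)]
  = (-15)*(-4) - (-4)*(-19) + 1*(19) = 3
Dy = (-2)*[0*(-2) - (-1)*(-19)] - (-15)*[2*(-2) - (-1)*3] + 1*[2*(-19) - 0*3]
  = (-2)*(-19) - (-15)*(-1) + 1*(-38) = -15
Dz = (-2)*[1*(-19) - 0*(-2)] - (-4)*[2*(-19) - 0*3] + (-15)*[2*(-2) - 1*3]
  = (-2)*(-19) - (-4)*(-38) + (-15)*(-7) = -9
x = Dx/D = 3/-3 = -1, y = Dy/D = -15/-3 = 5, z = Dz/D = -9/-3 = 3
Check eq1: (-2)(-1) + (-4)(5) + (1)(3) = -15 = -15 ✓
Check eq2: (2)(-1) + (1)(5) + (-1)(3) = 0 = 0 ✓
Check eq3: (3)(-1) + (-2)(5) + (-2)(3) = -19 = -19 ✓

x = -1, y = 5, z = 3


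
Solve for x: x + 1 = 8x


Starting with: x + 1 = 8x
Move all x terms to left: (1 - 8)x = 0 - 1
Simplify: -7x = -1
Divide both sides by -7: x = 1/7

x = 1/7


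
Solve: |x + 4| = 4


An absolute value equation |expr| = 4 gives two cases:
Case 1: x + 4 = 4
  x = 0, so x = 0
Case 2: x + 4 = -4
  x = -8, so x = -8

x = -8, x = 0


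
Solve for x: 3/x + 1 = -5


Subtract 1 from both sides: 3/x = -6
Multiply both sides by x: 3 = -6 * x
Divide by -6: x = -1/2

x = -1/2


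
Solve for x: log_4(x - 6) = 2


Convert to exponential form: x - 6 = 4^2 = 16
x = 16 + 6 = 22
Check: log_4(22 - 6) = log_4(16) = log_4(16) = 2 ✓

x = 22


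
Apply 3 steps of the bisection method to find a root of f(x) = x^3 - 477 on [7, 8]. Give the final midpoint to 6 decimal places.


f(x) = x^3 - 477
f(7) = -134 < 0
f(8) = 35 > 0

Step 1: midpoint = (7.000000 + 8.000000)/2 = 7.500000
  f(7.500000) = -55.125000
  f(mid) < 0, so root is in [7.500000, 8.000000]

Step 2: midpoint = (7.500000 + 8.000000)/2 = 7.750000
  f(7.750000) = -11.515625
  f(mid) < 0, so root is in [7.750000, 8.000000]

Step 3: midpoint = (7.750000 + 8.000000)/2 = 7.875000
  f(7.875000) = 11.373047
  f(mid) > 0, so root is in [7.750000, 7.875000]

midpoint = 7.875000


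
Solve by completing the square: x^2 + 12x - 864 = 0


Start: x^2 + 12x - 864 = 0
Move constant: x^2 + 12x = 864
Half of 12 is 6, squared is 36
Add 36 to both sides: x^2 + 12x + 36 = 900
(x + 6)^2 = 900
x + 6 = ±30
x = -6 + 30 = 24 or x = -6 - 30 = -36

x = -36, x = 24


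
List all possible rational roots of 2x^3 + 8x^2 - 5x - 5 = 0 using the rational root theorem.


Rational root theorem: possible roots are ±p/q where:
  p divides the constant term (-5): p ∈ {1, 5}
  q divides the leading coefficient (2): q ∈ {1, 2}

All possible rational roots: -5, -5/2, -1, -1/2, 1/2, 1, 5/2, 5

-5, -5/2, -1, -1/2, 1/2, 1, 5/2, 5


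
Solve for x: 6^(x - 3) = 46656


Express both sides with the same base.
46656 = 6^6
Since the bases match, equate exponents: x - 3 = 6
So x = 6 - (-3) = 9

x = 9


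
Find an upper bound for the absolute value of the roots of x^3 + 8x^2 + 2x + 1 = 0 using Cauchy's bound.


Cauchy's bound: all roots r satisfy |r| <= 1 + max(|a_i/a_n|) for i = 0,...,n-1
where a_n is the leading coefficient.

Coefficients: [1, 8, 2, 1]
Leading coefficient a_n = 1
Ratios |a_i/a_n|: 8, 2, 1
Maximum ratio: 8
Cauchy's bound: |r| <= 1 + 8 = 9

Upper bound = 9


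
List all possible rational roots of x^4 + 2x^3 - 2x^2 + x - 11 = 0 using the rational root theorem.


Rational root theorem: possible roots are ±p/q where:
  p divides the constant term (-11): p ∈ {1, 11}
  q divides the leading coefficient (1): q ∈ {1}

All possible rational roots: -11, -1, 1, 11

-11, -1, 1, 11


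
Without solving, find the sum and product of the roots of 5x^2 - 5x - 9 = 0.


By Vieta's formulas for ax^2 + bx + c = 0:
  Sum of roots = -b/a
  Product of roots = c/a

Here a = 5, b = -5, c = -9
Sum = -(-5)/5 = 1
Product = -9/5 = -9/5

Sum = 1, Product = -9/5


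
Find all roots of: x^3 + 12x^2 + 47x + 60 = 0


Let p(x) = x^3 + 12x^2 + 47x + 60. By the rational root theorem (leading coefficient 1), any rational root is an integer divisor of 60: try ±1, ±2, ... in turn.
Test x = 1: value = 120 ≠ 0.
Test x = -1: value = 24 ≠ 0.
Test x = 2: value = 210 ≠ 0.
Test x = -2: value = 6 ≠ 0.
Test x = 3: value = 336 ≠ 0.
Test x = -3: value = 0 ✓, so (x + 3) is a factor.
Synthetic division by (x + 3): bring down 1; 1(-3) + 12 = 9; 9(-3) + 47 = 20; 20(-3) + 60 = 0 → quotient x^2 + 9x + 20, remainder 0.
Solve the quadratic x^2 + 9x + 20 = 0: discriminant = 9^2 - 4(1)(20) = 81 - 80 = 1.
sqrt(1) = 1, so x = (-9 ± 1)/2: x = -4 or x = -5.
Collecting all roots found:

x = -5, x = -4, x = -3


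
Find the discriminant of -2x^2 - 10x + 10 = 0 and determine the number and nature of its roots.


For ax^2 + bx + c = 0, discriminant D = b^2 - 4ac
Here a = -2, b = -10, c = 10
D = (-10)^2 - 4(-2)(10) = 100 + 80 = 180

D = 180 > 0 but not a perfect square
The equation has 2 distinct real irrational roots.

Discriminant = 180, 2 distinct real irrational roots


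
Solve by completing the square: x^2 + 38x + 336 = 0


Start: x^2 + 38x + 336 = 0
Move constant: x^2 + 38x = -336
Half of 38 is 19, squared is 361
Add 361 to both sides: x^2 + 38x + 361 = 25
(x + 19)^2 = 25
x + 19 = ±5
x = -19 + 5 = -14 or x = -19 - 5 = -24

x = -24, x = -14


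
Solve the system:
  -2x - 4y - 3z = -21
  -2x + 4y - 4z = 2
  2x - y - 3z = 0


Using Cramer's rule. Expand each determinant along the first row.
D  = (-2)*[4*(-3) - (-4)*(-1)] - (-4)*[(-2)*(-3) - (-4)*2] + (-3)*[(-2)*(-1) - 4*2]
  = (-2)*(-16) - (-4)*(14) + (-3)*(-6) = 106
Dx = (-21)*[4*(-3) - (-4)*(-1)] - (-4)*[2*(-3) - (-4)*0] + (-3)*[2*(-1) - 4*0]
  = (-21)*(-16) - (-4)*(-6) + (-3)*(-2) = 318
Dy = (-2)*[2*(-3) - (-4)*0] - (-21)*[(-2)*(-3) - (-4)*2] + (-3)*[(-2)*0 - 2*2]
  = (-2)*(-6) - (-21)*(14) + (-3)*(-4) = 318
Dz = (-2)*[4*0 - 2*(-1)] - (-4)*[(-2)*0 - 2*2] + (-21)*[(-2)*(-1) - 4*2]
  = (-2)*(2) - (-4)*(-4) + (-21)*(-6) = 106
x = Dx/D = 318/106 = 3, y = Dy/D = 318/106 = 3, z = Dz/D = 106/106 = 1
Check eq1: (-2)(3) + (-4)(3) + (-3)(1) = -21 = -21 ✓
Check eq2: (-2)(3) + (4)(3) + (-4)(1) = 2 = 2 ✓
Check eq3: (2)(3) + (-1)(3) + (-3)(1) = 0 = 0 ✓

x = 3, y = 3, z = 1


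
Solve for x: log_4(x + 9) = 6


Convert to exponential form: x + 9 = 4^6 = 4096
x = 4096 - 9 = 4087
Check: log_4(4087 + 9) = log_4(4096) = log_4(4096) = 6 ✓

x = 4087


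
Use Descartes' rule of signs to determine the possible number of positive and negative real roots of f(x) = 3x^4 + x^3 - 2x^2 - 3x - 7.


Descartes' rule of signs:

For positive roots, count sign changes in f(x) = 3x^4 + x^3 - 2x^2 - 3x - 7:
Signs of coefficients: +, +, -, -, -
Number of sign changes: 1
Possible positive real roots: 1

For negative roots, examine f(-x) = 3x^4 - x^3 - 2x^2 + 3x - 7:
Signs of coefficients: +, -, -, +, -
Number of sign changes: 3
Possible negative real roots: 3, 1

Positive roots: 1; Negative roots: 3 or 1


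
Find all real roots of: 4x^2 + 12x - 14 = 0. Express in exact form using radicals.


Using the quadratic formula: x = (-b ± sqrt(b^2 - 4ac)) / (2a)
Here a = 4, b = 12, c = -14
Discriminant = b^2 - 4ac = 12^2 - 4(4)(-14) = 144 + 224 = 368
Since discriminant = 368 > 0, there are two real roots.
x = (-12 ± 4*sqrt(23)) / 8
Simplifying: x = (-3 ± sqrt(23)) / 2
Numerically: x ≈ 0.8979 or x ≈ -3.8979

x = (-3 + sqrt(23)) / 2 or x = (-3 - sqrt(23)) / 2


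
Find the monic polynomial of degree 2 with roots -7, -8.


A monic polynomial with roots -7, -8 is:
p(x) = (x + 7)(x + 8)
After multiplying by (x + 7): x + 7
After multiplying by (x + 8): x^2 + 15x + 56

x^2 + 15x + 56


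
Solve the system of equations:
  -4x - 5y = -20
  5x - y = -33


Using Cramer's rule:
Determinant D = (-4)(-1) - (5)(-5) = 4 + 25 = 29
Dx = (-20)(-1) - (-33)(-5) = 20 - 165 = -145
Dy = (-4)(-33) - (5)(-20) = 132 + 100 = 232
x = Dx/D = -145/29 = -5
y = Dy/D = 232/29 = 8

x = -5, y = 8


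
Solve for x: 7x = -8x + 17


Starting with: 7x = -8x + 17
Move all x terms to left: (7 + 8)x = 17 - 0
Simplify: 15x = 17
Divide both sides by 15: x = 17/15

x = 17/15


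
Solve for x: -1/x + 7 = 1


Subtract 7 from both sides: -1/x = -6
Multiply both sides by x: -1 = -6 * x
Divide by -6: x = 1/6

x = 1/6


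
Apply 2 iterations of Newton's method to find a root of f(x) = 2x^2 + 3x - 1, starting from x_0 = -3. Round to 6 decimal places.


Newton's method: x_(n+1) = x_n - f(x_n)/f'(x_n)
f(x) = 2x^2 + 3x - 1
f'(x) = 4x + 3

Iteration 1:
  f(-3.000000) = 8.000000
  f'(-3.000000) = -9.000000
  x_1 = -3.000000 - (8.000000)/(-9.000000) = -2.111111

Iteration 2:
  f(-2.111111) = 1.580247
  f'(-2.111111) = -5.444444
  x_2 = -2.111111 - (1.580247)/(-5.444444) = -1.820862

x_2 = -1.820862


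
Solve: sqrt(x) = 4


Square both sides: x = 4^2 = 16
x = 16 - 0 = 16
x = 16
Check: sqrt(1*16 + 0) = sqrt(16) = 4 ✓

x = 16


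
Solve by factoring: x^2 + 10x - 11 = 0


We need two numbers that multiply to -11 and add to 10.
Those numbers are 11 and -1 (since 11 * (-1) = -11 and 11 + (-1) = 10).
So x^2 + 10x - 11 = (x + 11)(x - 1) = 0
Setting each factor to zero: x = -11 or x = 1

x = -11, x = 1


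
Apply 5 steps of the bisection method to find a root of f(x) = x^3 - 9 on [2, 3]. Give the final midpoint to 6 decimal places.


f(x) = x^3 - 9
f(2) = -1 < 0
f(3) = 18 > 0

Step 1: midpoint = (2.000000 + 3.000000)/2 = 2.500000
  f(2.500000) = 6.625000
  f(mid) > 0, so root is in [2.000000, 2.500000]

Step 2: midpoint = (2.000000 + 2.500000)/2 = 2.250000
  f(2.250000) = 2.390625
  f(mid) > 0, so root is in [2.000000, 2.250000]

Step 3: midpoint = (2.000000 + 2.250000)/2 = 2.125000
  f(2.125000) = 0.595703
  f(mid) > 0, so root is in [2.000000, 2.125000]

Step 4: midpoint = (2.000000 + 2.125000)/2 = 2.062500
  f(2.062500) = -0.226318
  f(mid) < 0, so root is in [2.062500, 2.125000]

Step 5: midpoint = (2.062500 + 2.125000)/2 = 2.093750
  f(2.093750) = 0.178558
  f(mid) > 0, so root is in [2.062500, 2.093750]

midpoint = 2.093750


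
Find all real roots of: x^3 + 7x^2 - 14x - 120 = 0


Let p(x) = x^3 + 7x^2 - 14x - 120. By the rational root theorem (leading coefficient 1), any rational root is an integer divisor of 120: try ±1, ±2, ... in turn.
Test x = 1: value = -126 ≠ 0.
Test x = -1: value = -100 ≠ 0.
Test x = 2: value = -112 ≠ 0.
Test x = -2: value = -72 ≠ 0.
Test x = 3: value = -72 ≠ 0.
Test x = -3: value = -42 ≠ 0.
Test x = 4: value = 0 ✓, so (x - 4) is a factor.
Synthetic division by (x - 4): bring down 1; 1(4) + 7 = 11; 11(4) - 14 = 30; 30(4) - 120 = 0 → quotient x^2 + 11x + 30, remainder 0.
Solve the quadratic x^2 + 11x + 30 = 0: discriminant = 11^2 - 4(1)(30) = 121 - 120 = 1.
sqrt(1) = 1, so x = (-11 ± 1)/2: x = -5 or x = -6.

x = -6, x = -5, x = 4


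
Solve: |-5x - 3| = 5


An absolute value equation |expr| = 5 gives two cases:
Case 1: -5x - 3 = 5
  -5x = 8, so x = -8/5
Case 2: -5x - 3 = -5
  -5x = -2, so x = 2/5

x = -8/5, x = 2/5


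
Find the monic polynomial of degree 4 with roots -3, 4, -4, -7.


A monic polynomial with roots -3, 4, -4, -7 is:
p(x) = (x + 3)(x - 4)(x + 4)(x + 7)
After multiplying by (x + 3): x + 3
After multiplying by (x - 4): x^2 - x - 12
After multiplying by (x + 4): x^3 + 3x^2 - 16x - 48
After multiplying by (x + 7): x^4 + 10x^3 + 5x^2 - 160x - 336

x^4 + 10x^3 + 5x^2 - 160x - 336


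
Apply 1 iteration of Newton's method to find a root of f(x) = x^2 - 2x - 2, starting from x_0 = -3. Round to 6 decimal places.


Newton's method: x_(n+1) = x_n - f(x_n)/f'(x_n)
f(x) = x^2 - 2x - 2
f'(x) = 2x - 2

Iteration 1:
  f(-3.000000) = 13.000000
  f'(-3.000000) = -8.000000
  x_1 = -3.000000 - (13.000000)/(-8.000000) = -1.375000

x_1 = -1.375000


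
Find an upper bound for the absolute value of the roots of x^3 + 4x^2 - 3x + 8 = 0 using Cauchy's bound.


Cauchy's bound: all roots r satisfy |r| <= 1 + max(|a_i/a_n|) for i = 0,...,n-1
where a_n is the leading coefficient.

Coefficients: [1, 4, -3, 8]
Leading coefficient a_n = 1
Ratios |a_i/a_n|: 4, 3, 8
Maximum ratio: 8
Cauchy's bound: |r| <= 1 + 8 = 9

Upper bound = 9


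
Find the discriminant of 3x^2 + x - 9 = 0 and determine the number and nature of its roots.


For ax^2 + bx + c = 0, discriminant D = b^2 - 4ac
Here a = 3, b = 1, c = -9
D = (1)^2 - 4(3)(-9) = 1 + 108 = 109

D = 109 > 0 but not a perfect square
The equation has 2 distinct real irrational roots.

Discriminant = 109, 2 distinct real irrational roots


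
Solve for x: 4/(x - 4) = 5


Multiply both sides by (x - 4): 4 = 5(x - 4)
Distribute: 4 = 5x - 20
5x = 4 + 20 = 24
x = 24/5

x = 24/5


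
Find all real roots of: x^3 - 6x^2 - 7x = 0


The constant term is 0, so x = 0 is a root. Factor out x:
  x(x^2 - 6x - 7) = 0
Solve the quadratic x^2 - 6x - 7 = 0: discriminant = (-6)^2 - 4(1)(-7) = 36 + 28 = 64.
sqrt(64) = 8, so x = (6 ± 8)/2: x = 7 or x = -1.

x = -1, x = 0, x = 7


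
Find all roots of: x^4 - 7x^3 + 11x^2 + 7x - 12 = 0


Let p(x) = x^4 - 7x^3 + 11x^2 + 7x - 12. By the rational root theorem (leading coefficient 1), any rational root is an integer divisor of 12: try ±1, ±2, ... in turn.
Test x = 1: value = 0 ✓, so (x - 1) is a factor.
Synthetic division by (x - 1): bring down 1; 1(1) - 7 = -6; (-6)(1) + 11 = 5; 5(1) + 7 = 12; 12(1) - 12 = 0 → quotient x^3 - 6x^2 + 5x + 12, remainder 0.
Continue with the quotient x^3 - 6x^2 + 5x + 12 (candidates must divide 12; re-test x = 1 first in case it repeats).
Test x = 1: value = 12 ≠ 0.
Test x = -1: value = 0 ✓, so (x + 1) is a factor.
Synthetic division by (x + 1): bring down 1; 1(-1) - 6 = -7; (-7)(-1) + 5 = 12; 12(-1) + 12 = 0 → quotient x^2 - 7x + 12, remainder 0.
Solve the quadratic x^2 - 7x + 12 = 0: discriminant = (-7)^2 - 4(1)(12) = 49 - 48 = 1.
sqrt(1) = 1, so x = (7 ± 1)/2: x = 4 or x = 3.
Collecting all roots found:

x = -1, x = 1, x = 3, x = 4


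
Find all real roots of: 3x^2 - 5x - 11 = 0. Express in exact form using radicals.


Using the quadratic formula: x = (-b ± sqrt(b^2 - 4ac)) / (2a)
Here a = 3, b = -5, c = -11
Discriminant = b^2 - 4ac = (-5)^2 - 4(3)(-11) = 25 + 132 = 157
Since discriminant = 157 > 0, there are two real roots.
x = (5 ± sqrt(157)) / 6
Numerically: x ≈ 2.9217 or x ≈ -1.2550

x = (5 + sqrt(157)) / 6 or x = (5 - sqrt(157)) / 6


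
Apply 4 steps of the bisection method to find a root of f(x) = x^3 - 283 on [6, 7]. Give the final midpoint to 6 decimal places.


f(x) = x^3 - 283
f(6) = -67 < 0
f(7) = 60 > 0

Step 1: midpoint = (6.000000 + 7.000000)/2 = 6.500000
  f(6.500000) = -8.375000
  f(mid) < 0, so root is in [6.500000, 7.000000]

Step 2: midpoint = (6.500000 + 7.000000)/2 = 6.750000
  f(6.750000) = 24.546875
  f(mid) > 0, so root is in [6.500000, 6.750000]

Step 3: midpoint = (6.500000 + 6.750000)/2 = 6.625000
  f(6.625000) = 7.775391
  f(mid) > 0, so root is in [6.500000, 6.625000]

Step 4: midpoint = (6.500000 + 6.625000)/2 = 6.562500
  f(6.562500) = -0.376709
  f(mid) < 0, so root is in [6.562500, 6.625000]

midpoint = 6.562500


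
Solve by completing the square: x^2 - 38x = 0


Start: x^2 - 38x + 0 = 0
Move constant: x^2 - 38x = 0
Half of -38 is -19, squared is 361
Add 361 to both sides: x^2 - 38x + 361 = 361
(x - 19)^2 = 361
x - 19 = ±19
x = 19 + 19 = 38 or x = 19 - 19 = 0

x = 0, x = 38


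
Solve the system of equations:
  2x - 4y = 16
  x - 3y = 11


Using Cramer's rule:
Determinant D = (2)(-3) - (1)(-4) = -6 + 4 = -2
Dx = (16)(-3) - (11)(-4) = -48 + 44 = -4
Dy = (2)(11) - (1)(16) = 22 - 16 = 6
x = Dx/D = -4/-2 = 2
y = Dy/D = 6/-2 = -3

x = 2, y = -3


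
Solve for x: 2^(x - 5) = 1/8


Express both sides with the same base.
1/8 = 2^(-3)
Since the bases match, equate exponents: x - 5 = -3
So x = -3 - (-5) = 2

x = 2


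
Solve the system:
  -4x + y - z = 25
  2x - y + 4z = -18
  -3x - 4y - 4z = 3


Using Cramer's rule. Expand each determinant along the first row.
D  = (-4)*[(-1)*(-4) - 4*(-4)] - 1*[2*(-4) - 4*(-3)] + (-1)*[2*(-4) - (-1)*(-3)]
  = (-4)*(20) - 1*(4) + (-1)*(-11) = -73
Dx = 25*[(-1)*(-4) - 4*(-4)] - 1*[(-18)*(-4) - 4*3] + (-1)*[(-18)*(-4) - (-1)*3]
  = 25*(20) - 1*(60) + (-1)*(75) = 365
Dy = (-4)*[(-18)*(-4) - 4*3] - 25*[2*(-4) - 4*(-3)] + (-1)*[2*3 - (-18)*(-3)]
  = (-4)*(60) - 25*(4) + (-1)*(-48) = -292
Dz = (-4)*[(-1)*3 - (-18)*(-4)] - 1*[2*3 - (-18)*(-3)] + 25*[2*(-4) - (-1)*(-3)]
  = (-4)*(-75) - 1*(-48) + 25*(-11) = 73
x = Dx/D = 365/-73 = -5, y = Dy/D = -292/-73 = 4, z = Dz/D = 73/-73 = -1
Check eq1: (-4)(-5) + (1)(4) + (-1)(-1) = 25 = 25 ✓
Check eq2: (2)(-5) + (-1)(4) + (4)(-1) = -18 = -18 ✓
Check eq3: (-3)(-5) + (-4)(4) + (-4)(-1) = 3 = 3 ✓

x = -5, y = 4, z = -1


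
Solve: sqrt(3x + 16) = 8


Square both sides: 3x + 16 = 8^2 = 64
3x = 64 - 16 = 48
x = 16
Check: sqrt(3*16 + 16) = sqrt(64) = 8 ✓

x = 16


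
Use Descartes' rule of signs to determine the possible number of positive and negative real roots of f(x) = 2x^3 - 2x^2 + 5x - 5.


Descartes' rule of signs:

For positive roots, count sign changes in f(x) = 2x^3 - 2x^2 + 5x - 5:
Signs of coefficients: +, -, +, -
Number of sign changes: 3
Possible positive real roots: 3, 1

For negative roots, examine f(-x) = -2x^3 - 2x^2 - 5x - 5:
Signs of coefficients: -, -, -, -
Number of sign changes: 0
Possible negative real roots: 0

Positive roots: 3 or 1; Negative roots: 0


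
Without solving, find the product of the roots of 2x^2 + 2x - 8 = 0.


By Vieta's formulas for ax^2 + bx + c = 0:
  Sum of roots = -b/a
  Product of roots = c/a

Here a = 2, b = 2, c = -8
Sum = -(2)/2 = -1
Product = -8/2 = -4

Product = -4


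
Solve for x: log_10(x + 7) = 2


Convert to exponential form: x + 7 = 10^2 = 100
x = 100 - 7 = 93
Check: log_10(93 + 7) = log_10(100) = log_10(100) = 2 ✓

x = 93


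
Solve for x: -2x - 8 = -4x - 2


Starting with: -2x - 8 = -4x - 2
Move all x terms to left: (-2 + 4)x = -2 + 8
Simplify: 2x = 6
Divide both sides by 2: x = 3

x = 3


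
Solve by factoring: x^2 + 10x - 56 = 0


We need two numbers that multiply to -56 and add to 10.
Those numbers are -4 and 14 (since (-4) * 14 = -56 and (-4) + 14 = 10).
So x^2 + 10x - 56 = (x - 4)(x + 14) = 0
Setting each factor to zero: x = 4 or x = -14

x = -14, x = 4


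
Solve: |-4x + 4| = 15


An absolute value equation |expr| = 15 gives two cases:
Case 1: -4x + 4 = 15
  -4x = 11, so x = -11/4
Case 2: -4x + 4 = -15
  -4x = -19, so x = 19/4

x = -11/4, x = 19/4


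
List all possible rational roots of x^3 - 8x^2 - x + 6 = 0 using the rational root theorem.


Rational root theorem: possible roots are ±p/q where:
  p divides the constant term (6): p ∈ {1, 2, 3, 6}
  q divides the leading coefficient (1): q ∈ {1}

All possible rational roots: -6, -3, -2, -1, 1, 2, 3, 6

-6, -3, -2, -1, 1, 2, 3, 6


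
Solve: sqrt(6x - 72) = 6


Square both sides: 6x - 72 = 6^2 = 36
6x = 36 + 72 = 108
x = 18
Check: sqrt(6*18 - 72) = sqrt(36) = 6 ✓

x = 18


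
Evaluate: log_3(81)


We need the exponent such that 3^? = 81
3^4 = 81
Therefore log_3(81) = 4

4


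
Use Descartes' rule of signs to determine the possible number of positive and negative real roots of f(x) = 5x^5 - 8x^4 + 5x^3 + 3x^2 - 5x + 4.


Descartes' rule of signs:

For positive roots, count sign changes in f(x) = 5x^5 - 8x^4 + 5x^3 + 3x^2 - 5x + 4:
Signs of coefficients: +, -, +, +, -, +
Number of sign changes: 4
Possible positive real roots: 4, 2, 0

For negative roots, examine f(-x) = -5x^5 - 8x^4 - 5x^3 + 3x^2 + 5x + 4:
Signs of coefficients: -, -, -, +, +, +
Number of sign changes: 1
Possible negative real roots: 1

Positive roots: 4 or 2 or 0; Negative roots: 1


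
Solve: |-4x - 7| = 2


An absolute value equation |expr| = 2 gives two cases:
Case 1: -4x - 7 = 2
  -4x = 9, so x = -9/4
Case 2: -4x - 7 = -2
  -4x = 5, so x = -5/4

x = -9/4, x = -5/4


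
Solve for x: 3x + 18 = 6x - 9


Starting with: 3x + 18 = 6x - 9
Move all x terms to left: (3 - 6)x = -9 - 18
Simplify: -3x = -27
Divide both sides by -3: x = 9

x = 9


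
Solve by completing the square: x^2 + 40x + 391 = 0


Start: x^2 + 40x + 391 = 0
Move constant: x^2 + 40x = -391
Half of 40 is 20, squared is 400
Add 400 to both sides: x^2 + 40x + 400 = 9
(x + 20)^2 = 9
x + 20 = ±3
x = -20 + 3 = -17 or x = -20 - 3 = -23

x = -23, x = -17
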